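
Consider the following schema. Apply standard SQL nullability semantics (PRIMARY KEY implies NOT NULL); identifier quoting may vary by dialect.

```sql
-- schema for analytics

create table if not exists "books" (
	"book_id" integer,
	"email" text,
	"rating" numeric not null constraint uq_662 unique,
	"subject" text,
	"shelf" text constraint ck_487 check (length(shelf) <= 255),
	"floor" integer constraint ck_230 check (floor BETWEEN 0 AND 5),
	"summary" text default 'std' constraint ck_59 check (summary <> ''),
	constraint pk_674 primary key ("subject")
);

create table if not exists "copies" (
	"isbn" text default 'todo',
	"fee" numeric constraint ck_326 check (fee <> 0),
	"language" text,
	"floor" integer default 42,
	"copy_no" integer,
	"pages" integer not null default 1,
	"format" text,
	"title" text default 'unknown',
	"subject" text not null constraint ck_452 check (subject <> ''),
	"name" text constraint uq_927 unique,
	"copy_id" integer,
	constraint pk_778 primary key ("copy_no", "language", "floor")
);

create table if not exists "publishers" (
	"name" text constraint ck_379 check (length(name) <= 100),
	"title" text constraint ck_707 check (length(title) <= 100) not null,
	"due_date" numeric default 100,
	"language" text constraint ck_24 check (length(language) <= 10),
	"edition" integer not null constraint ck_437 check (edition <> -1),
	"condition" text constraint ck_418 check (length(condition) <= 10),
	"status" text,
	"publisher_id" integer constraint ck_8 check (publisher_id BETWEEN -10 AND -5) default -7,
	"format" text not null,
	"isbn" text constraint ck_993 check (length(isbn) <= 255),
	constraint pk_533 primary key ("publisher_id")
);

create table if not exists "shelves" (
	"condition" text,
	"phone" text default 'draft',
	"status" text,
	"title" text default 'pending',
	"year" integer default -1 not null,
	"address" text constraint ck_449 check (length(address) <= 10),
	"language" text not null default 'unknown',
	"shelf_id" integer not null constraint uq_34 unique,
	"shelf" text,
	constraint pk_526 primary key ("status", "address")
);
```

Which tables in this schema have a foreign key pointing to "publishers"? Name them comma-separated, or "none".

No REFERENCES clause anywhere in the schema names publishers.

none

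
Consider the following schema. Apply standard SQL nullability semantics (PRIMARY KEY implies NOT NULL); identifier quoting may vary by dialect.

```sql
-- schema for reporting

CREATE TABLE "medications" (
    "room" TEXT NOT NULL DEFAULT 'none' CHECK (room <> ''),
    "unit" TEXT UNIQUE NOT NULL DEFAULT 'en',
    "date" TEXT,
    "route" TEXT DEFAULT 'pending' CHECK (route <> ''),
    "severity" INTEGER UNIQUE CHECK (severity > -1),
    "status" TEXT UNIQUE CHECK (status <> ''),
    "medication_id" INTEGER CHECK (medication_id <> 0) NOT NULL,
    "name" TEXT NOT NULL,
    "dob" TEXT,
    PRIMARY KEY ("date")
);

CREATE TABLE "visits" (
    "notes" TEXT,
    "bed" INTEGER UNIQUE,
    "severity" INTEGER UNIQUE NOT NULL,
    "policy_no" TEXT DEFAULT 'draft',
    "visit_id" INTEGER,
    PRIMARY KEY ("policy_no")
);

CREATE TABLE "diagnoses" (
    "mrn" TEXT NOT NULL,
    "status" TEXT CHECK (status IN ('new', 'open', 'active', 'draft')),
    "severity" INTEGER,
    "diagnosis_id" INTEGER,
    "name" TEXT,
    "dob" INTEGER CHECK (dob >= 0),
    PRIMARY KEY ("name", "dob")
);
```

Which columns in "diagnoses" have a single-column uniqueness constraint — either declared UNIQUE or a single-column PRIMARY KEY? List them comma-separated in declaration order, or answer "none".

none

- mrn: no UNIQUE or single-column PK constraint.
- status: no UNIQUE or single-column PK constraint.
- severity: no UNIQUE or single-column PK constraint.
- diagnosis_id: no UNIQUE or single-column PK constraint.
- name: part of a composite PRIMARY KEY — only the tuple is unique, not this column on its own.
- dob: part of a composite PRIMARY KEY — only the tuple is unique, not this column on its own.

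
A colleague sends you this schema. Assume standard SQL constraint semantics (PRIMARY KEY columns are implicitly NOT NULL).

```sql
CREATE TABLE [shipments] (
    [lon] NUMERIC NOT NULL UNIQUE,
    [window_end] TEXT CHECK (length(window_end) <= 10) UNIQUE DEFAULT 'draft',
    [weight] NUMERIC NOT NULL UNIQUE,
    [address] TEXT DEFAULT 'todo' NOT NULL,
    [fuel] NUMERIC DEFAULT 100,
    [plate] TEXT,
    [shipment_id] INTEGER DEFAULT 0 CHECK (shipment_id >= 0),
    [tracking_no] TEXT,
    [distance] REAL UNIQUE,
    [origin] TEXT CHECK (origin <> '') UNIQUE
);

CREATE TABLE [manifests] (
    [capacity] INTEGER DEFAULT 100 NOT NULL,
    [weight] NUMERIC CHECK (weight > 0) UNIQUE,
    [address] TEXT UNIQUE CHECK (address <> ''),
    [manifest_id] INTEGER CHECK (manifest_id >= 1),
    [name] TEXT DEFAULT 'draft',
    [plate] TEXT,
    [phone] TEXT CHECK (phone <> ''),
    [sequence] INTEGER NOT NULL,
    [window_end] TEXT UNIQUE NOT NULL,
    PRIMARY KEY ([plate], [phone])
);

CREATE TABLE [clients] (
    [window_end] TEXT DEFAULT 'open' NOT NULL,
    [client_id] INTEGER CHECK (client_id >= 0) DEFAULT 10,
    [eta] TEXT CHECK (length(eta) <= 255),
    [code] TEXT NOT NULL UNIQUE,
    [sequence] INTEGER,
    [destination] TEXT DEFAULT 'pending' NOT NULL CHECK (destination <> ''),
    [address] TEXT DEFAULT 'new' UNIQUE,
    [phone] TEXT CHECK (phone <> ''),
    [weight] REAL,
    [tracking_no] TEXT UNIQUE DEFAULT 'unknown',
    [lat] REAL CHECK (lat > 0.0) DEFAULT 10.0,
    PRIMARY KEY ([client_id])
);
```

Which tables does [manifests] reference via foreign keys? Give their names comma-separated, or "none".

none

No column in manifests has a REFERENCES clause.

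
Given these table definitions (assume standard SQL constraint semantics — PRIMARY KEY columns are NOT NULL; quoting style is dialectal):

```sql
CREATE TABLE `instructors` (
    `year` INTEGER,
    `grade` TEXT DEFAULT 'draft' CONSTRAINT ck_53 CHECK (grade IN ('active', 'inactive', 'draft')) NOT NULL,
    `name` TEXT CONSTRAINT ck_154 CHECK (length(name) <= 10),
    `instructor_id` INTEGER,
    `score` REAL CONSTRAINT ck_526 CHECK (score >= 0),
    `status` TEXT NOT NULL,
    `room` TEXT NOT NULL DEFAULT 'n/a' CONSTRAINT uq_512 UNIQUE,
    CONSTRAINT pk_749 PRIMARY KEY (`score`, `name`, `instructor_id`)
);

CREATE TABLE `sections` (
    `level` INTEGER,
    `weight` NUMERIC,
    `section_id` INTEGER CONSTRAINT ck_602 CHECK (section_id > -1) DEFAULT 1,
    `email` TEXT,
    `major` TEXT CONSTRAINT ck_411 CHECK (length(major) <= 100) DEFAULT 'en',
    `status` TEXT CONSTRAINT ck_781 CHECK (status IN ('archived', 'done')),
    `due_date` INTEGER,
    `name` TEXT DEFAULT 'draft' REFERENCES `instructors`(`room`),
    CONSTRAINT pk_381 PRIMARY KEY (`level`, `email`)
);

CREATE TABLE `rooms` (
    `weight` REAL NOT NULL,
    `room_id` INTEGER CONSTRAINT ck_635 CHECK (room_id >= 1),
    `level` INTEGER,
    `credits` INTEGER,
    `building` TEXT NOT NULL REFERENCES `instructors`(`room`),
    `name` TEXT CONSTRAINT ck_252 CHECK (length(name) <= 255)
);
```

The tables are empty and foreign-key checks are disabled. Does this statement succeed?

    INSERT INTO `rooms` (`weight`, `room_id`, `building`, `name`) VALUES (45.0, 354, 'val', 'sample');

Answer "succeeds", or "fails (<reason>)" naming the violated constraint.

NOT NULL columns: building is supplied; weight is supplied.
CHECK constraints: 354 satisfies (room_id >= 1); 'sample' satisfies (length(name) <= 255).
No constraint is violated.

succeeds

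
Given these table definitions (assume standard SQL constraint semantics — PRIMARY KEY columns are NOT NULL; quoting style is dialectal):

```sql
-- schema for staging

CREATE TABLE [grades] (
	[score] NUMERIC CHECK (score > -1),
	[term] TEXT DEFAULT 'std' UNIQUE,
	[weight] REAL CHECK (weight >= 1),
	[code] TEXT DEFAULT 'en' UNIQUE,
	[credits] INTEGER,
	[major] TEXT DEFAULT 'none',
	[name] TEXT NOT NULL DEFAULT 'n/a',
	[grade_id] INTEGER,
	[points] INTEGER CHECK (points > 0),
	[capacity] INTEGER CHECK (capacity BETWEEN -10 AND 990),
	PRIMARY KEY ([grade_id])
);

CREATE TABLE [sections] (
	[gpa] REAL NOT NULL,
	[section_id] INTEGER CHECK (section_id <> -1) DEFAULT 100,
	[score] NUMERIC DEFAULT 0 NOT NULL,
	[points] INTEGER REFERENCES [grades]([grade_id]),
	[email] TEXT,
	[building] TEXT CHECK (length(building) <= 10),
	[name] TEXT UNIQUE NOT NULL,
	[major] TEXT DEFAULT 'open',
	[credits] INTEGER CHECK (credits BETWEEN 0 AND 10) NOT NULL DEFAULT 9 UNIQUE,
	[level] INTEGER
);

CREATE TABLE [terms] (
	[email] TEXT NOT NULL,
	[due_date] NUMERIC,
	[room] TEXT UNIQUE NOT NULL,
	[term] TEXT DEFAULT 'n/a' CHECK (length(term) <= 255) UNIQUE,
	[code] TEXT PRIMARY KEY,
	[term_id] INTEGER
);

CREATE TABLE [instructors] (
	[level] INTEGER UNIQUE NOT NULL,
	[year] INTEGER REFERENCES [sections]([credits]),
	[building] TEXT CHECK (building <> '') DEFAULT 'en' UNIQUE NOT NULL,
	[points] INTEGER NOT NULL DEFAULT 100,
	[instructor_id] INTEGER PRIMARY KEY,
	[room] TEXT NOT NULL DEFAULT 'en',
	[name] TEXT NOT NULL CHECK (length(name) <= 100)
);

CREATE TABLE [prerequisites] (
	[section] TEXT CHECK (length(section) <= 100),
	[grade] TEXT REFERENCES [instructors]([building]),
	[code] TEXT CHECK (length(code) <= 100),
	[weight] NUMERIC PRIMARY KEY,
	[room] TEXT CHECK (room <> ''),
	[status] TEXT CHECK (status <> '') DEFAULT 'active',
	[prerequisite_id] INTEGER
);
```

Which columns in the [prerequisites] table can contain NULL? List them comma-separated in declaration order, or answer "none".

section, grade, code, room, status, prerequisite_id

- section: CHECK does not forbid NULL (a CHECK constraint passes when its expression is NULL) → nullable.
- grade: a foreign key column may be NULL unless separately constrained → nullable.
- code: CHECK does not forbid NULL (a CHECK constraint passes when its expression is NULL) → nullable.
- weight: part of the PRIMARY KEY, which implies NOT NULL → not nullable.
- room: CHECK does not forbid NULL (a CHECK constraint passes when its expression is NULL) → nullable.
- status: CHECK does not forbid NULL (a CHECK constraint passes when its expression is NULL) → nullable.
- prerequisite_id: no NOT NULL constraint applies → nullable.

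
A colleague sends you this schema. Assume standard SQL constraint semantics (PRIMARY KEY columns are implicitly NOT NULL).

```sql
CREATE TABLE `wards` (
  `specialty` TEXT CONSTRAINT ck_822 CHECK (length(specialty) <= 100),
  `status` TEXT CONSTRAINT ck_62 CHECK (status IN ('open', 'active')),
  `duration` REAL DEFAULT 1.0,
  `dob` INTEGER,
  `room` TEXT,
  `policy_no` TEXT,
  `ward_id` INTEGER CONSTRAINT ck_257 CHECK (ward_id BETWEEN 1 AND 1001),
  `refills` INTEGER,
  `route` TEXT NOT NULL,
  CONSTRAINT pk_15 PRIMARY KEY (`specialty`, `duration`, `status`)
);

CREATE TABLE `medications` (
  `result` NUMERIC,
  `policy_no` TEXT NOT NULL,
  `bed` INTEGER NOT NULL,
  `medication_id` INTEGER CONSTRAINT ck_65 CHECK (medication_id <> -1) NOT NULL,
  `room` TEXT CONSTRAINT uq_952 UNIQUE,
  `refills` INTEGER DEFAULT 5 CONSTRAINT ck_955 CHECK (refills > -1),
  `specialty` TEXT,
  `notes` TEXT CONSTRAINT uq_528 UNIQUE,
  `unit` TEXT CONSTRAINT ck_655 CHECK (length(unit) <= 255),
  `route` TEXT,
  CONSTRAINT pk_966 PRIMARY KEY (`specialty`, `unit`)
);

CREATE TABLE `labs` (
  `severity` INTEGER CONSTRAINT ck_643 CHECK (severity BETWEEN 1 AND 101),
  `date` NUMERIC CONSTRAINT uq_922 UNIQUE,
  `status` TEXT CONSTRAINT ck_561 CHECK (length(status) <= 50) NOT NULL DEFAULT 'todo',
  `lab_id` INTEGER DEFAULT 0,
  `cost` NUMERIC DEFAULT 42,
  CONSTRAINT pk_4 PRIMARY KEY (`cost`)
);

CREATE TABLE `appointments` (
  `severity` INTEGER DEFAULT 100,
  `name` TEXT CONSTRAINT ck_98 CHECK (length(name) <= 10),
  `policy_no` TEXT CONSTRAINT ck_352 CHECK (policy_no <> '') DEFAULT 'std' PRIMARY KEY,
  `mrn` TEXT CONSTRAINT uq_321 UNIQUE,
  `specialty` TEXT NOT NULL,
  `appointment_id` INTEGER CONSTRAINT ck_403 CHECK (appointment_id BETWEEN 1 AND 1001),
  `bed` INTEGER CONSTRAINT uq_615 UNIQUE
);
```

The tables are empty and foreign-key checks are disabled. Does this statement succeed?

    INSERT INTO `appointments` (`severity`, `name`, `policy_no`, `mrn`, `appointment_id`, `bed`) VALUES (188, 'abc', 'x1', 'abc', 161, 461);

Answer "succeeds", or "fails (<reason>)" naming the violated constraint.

specialty is omitted from the column list and has no DEFAULT, so it would receive NULL.
But specialty is declared NOT NULL.

fails (NOT NULL on specialty)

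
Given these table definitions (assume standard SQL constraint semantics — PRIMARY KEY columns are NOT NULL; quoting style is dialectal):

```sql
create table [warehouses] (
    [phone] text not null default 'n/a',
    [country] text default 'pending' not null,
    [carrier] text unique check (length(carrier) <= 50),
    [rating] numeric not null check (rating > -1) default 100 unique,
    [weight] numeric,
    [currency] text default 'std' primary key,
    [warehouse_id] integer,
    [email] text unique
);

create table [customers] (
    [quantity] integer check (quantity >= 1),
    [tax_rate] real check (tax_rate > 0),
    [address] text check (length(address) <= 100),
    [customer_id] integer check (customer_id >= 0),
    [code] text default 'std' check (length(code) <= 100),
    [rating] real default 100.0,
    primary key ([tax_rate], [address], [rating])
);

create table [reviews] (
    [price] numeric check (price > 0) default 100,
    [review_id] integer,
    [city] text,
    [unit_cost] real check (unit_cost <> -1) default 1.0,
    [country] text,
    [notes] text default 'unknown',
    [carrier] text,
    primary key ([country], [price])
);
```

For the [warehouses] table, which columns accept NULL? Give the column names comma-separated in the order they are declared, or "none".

- phone: declared NOT NULL → not nullable.
- country: declared NOT NULL → not nullable.
- carrier: CHECK does not forbid NULL (a CHECK constraint passes when its expression is NULL) → nullable.
- rating: declared NOT NULL → not nullable.
- weight: no NOT NULL constraint applies → nullable.
- currency: part of the PRIMARY KEY, which implies NOT NULL → not nullable.
- warehouse_id: no NOT NULL constraint applies → nullable.
- email: UNIQUE does not imply NOT NULL → nullable.

carrier, weight, warehouse_id, email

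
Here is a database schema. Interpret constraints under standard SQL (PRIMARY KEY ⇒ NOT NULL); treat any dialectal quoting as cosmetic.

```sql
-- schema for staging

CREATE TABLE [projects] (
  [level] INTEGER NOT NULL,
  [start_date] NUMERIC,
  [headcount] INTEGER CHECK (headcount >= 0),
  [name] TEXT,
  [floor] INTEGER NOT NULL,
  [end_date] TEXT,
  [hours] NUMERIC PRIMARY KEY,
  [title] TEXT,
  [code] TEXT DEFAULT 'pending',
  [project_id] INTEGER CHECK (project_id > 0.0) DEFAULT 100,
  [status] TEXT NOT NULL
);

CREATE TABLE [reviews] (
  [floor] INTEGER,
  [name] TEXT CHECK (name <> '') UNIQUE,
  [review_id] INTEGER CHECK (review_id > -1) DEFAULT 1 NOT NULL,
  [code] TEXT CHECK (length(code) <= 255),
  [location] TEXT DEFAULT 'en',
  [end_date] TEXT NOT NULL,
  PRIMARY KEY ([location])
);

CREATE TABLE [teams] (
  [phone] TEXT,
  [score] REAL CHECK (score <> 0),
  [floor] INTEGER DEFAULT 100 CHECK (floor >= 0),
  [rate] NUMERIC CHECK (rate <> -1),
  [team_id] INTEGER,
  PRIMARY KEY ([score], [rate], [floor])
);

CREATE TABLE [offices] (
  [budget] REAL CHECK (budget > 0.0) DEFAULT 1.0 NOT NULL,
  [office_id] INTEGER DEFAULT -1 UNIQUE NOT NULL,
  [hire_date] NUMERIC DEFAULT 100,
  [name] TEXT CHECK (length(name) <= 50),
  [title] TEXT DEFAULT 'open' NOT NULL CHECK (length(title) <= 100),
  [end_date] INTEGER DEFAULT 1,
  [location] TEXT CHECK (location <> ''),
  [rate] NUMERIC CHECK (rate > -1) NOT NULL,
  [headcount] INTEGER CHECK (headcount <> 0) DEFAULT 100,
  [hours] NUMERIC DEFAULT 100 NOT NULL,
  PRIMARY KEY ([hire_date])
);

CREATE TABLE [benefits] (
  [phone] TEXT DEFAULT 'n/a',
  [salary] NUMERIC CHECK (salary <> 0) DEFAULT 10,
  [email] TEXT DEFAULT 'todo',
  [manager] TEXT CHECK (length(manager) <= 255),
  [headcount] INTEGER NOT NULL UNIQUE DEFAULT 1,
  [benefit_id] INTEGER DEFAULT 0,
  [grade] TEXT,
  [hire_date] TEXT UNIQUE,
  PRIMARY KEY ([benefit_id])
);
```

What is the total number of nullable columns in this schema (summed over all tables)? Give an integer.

22

projects: 7 nullable (start_date, headcount, name, end_date, title, code, project_id — PK (hours) and explicit NOT NULL columns excluded).
reviews: 3 nullable (floor, name, code — PK (location) and explicit NOT NULL columns excluded).
teams: 2 nullable (phone, team_id — PK (score, rate, floor) and explicit NOT NULL columns excluded).
offices: 4 nullable (name, end_date, location, headcount — PK (hire_date) and explicit NOT NULL columns excluded).
benefits: 6 nullable (phone, salary, email, manager, grade, hire_date — PK (benefit_id) and explicit NOT NULL columns excluded).
Total: 7 + 3 + 2 + 4 + 6 = 22.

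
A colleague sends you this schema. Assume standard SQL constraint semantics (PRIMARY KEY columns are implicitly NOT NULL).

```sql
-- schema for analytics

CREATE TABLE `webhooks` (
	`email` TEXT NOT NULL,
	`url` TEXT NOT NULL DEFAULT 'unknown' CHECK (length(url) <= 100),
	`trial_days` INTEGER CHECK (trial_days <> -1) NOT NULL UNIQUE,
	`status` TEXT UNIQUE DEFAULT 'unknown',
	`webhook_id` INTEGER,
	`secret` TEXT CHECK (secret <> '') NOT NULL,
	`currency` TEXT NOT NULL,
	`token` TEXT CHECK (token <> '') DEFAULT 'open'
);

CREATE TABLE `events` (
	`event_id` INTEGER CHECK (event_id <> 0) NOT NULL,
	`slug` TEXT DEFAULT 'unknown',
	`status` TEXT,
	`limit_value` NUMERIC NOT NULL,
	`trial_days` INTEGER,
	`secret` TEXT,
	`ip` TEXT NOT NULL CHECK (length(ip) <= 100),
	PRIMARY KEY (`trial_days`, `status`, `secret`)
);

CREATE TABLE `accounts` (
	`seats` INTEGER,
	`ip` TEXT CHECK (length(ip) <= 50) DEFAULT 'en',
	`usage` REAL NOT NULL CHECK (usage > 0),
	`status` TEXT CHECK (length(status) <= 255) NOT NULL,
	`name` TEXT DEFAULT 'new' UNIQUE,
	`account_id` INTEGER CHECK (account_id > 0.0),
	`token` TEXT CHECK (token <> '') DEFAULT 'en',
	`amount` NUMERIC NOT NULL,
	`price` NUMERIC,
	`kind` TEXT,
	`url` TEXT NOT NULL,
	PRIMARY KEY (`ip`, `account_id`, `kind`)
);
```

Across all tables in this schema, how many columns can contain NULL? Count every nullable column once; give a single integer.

8

webhooks: 3 nullable (status, webhook_id, token — PK none and explicit NOT NULL columns excluded).
events: 1 nullable (slug — PK (trial_days, status, secret) and explicit NOT NULL columns excluded).
accounts: 4 nullable (seats, name, token, price — PK (ip, account_id, kind) and explicit NOT NULL columns excluded).
Total: 3 + 1 + 4 = 8.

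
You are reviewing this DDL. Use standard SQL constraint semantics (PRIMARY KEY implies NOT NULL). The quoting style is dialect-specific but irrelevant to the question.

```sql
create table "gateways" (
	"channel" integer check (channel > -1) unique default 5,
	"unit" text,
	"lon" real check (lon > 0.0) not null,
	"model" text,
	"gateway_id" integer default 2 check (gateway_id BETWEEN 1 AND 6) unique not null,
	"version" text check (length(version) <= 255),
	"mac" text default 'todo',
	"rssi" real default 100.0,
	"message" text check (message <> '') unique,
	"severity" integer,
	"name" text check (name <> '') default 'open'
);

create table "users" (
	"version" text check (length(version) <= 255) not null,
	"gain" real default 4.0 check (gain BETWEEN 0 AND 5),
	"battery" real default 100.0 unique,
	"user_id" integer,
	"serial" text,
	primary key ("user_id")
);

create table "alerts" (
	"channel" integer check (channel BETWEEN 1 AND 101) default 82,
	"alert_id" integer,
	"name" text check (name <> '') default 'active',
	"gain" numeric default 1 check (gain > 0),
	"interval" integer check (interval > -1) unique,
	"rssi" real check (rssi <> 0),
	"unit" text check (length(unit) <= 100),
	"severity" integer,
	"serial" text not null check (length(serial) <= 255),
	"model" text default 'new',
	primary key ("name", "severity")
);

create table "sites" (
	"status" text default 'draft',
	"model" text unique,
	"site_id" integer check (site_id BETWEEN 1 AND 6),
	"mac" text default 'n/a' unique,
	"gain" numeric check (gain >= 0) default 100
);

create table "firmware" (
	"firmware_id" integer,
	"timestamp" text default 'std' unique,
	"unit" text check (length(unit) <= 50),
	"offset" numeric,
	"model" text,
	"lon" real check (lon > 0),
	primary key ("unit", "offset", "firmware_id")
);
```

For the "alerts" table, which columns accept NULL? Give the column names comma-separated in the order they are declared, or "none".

channel, alert_id, gain, interval, rssi, unit, model

- channel: CHECK does not forbid NULL (a CHECK constraint passes when its expression is NULL) → nullable.
- alert_id: no NOT NULL constraint applies → nullable.
- name: part of the PRIMARY KEY, which implies NOT NULL → not nullable.
- gain: CHECK does not forbid NULL (a CHECK constraint passes when its expression is NULL) → nullable.
- interval: CHECK does not forbid NULL (a CHECK constraint passes when its expression is NULL) → nullable.
- rssi: CHECK does not forbid NULL (a CHECK constraint passes when its expression is NULL) → nullable.
- unit: CHECK does not forbid NULL (a CHECK constraint passes when its expression is NULL) → nullable.
- severity: part of the PRIMARY KEY, which implies NOT NULL → not nullable.
- serial: declared NOT NULL → not nullable.
- model: DEFAULT only fills an omitted column; an explicit NULL is still allowed → nullable.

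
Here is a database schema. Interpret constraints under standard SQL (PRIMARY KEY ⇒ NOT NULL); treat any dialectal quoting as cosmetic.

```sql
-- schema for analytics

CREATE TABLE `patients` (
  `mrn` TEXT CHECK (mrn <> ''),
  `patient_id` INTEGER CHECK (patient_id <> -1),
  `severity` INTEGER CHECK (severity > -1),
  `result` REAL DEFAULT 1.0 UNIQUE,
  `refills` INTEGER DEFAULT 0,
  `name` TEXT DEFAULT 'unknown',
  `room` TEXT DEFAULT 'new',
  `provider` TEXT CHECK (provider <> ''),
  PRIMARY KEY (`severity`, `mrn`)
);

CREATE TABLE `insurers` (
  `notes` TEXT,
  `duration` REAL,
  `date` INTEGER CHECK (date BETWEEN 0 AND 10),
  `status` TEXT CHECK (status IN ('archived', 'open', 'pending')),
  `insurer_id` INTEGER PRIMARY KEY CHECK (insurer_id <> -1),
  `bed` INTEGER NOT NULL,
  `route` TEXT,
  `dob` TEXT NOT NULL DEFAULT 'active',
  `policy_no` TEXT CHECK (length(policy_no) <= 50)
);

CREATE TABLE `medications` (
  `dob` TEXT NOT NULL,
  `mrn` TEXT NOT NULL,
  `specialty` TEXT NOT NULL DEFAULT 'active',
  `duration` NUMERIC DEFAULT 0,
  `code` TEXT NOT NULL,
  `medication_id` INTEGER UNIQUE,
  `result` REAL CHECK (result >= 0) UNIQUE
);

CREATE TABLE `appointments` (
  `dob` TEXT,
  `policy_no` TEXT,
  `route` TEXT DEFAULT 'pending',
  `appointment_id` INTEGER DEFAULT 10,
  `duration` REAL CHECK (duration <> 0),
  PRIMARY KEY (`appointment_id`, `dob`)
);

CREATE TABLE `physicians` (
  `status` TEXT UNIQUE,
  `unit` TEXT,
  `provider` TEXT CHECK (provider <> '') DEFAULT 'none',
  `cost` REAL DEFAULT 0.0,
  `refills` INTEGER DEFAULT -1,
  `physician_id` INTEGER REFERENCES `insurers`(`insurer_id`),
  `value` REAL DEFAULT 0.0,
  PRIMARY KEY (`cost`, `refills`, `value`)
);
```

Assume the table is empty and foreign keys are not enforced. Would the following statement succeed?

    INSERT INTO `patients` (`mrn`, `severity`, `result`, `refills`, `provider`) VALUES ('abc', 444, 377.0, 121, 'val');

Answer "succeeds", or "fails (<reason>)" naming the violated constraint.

NOT NULL columns: mrn is supplied; severity is supplied.
CHECK constraints: 'abc' satisfies (mrn <> ''); 444 satisfies (severity > -1); 'val' satisfies (provider <> '').
No constraint is violated.

succeeds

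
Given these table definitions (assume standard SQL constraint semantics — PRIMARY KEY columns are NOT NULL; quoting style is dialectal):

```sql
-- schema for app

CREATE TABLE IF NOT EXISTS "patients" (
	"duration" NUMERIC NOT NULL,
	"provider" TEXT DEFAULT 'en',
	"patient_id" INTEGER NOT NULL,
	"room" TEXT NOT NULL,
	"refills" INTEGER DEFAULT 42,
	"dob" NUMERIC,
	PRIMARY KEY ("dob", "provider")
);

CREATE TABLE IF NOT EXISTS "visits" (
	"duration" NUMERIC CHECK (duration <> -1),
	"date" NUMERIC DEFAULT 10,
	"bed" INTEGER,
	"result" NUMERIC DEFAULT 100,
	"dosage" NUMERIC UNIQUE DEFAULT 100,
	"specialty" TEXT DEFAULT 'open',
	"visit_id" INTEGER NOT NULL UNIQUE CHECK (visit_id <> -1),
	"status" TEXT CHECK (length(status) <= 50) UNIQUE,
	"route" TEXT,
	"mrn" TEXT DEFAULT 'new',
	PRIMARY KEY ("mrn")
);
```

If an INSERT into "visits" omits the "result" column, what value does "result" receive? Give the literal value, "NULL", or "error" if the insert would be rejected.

result has an explicit DEFAULT 100.
When the column is omitted from an INSERT, that default is used.

100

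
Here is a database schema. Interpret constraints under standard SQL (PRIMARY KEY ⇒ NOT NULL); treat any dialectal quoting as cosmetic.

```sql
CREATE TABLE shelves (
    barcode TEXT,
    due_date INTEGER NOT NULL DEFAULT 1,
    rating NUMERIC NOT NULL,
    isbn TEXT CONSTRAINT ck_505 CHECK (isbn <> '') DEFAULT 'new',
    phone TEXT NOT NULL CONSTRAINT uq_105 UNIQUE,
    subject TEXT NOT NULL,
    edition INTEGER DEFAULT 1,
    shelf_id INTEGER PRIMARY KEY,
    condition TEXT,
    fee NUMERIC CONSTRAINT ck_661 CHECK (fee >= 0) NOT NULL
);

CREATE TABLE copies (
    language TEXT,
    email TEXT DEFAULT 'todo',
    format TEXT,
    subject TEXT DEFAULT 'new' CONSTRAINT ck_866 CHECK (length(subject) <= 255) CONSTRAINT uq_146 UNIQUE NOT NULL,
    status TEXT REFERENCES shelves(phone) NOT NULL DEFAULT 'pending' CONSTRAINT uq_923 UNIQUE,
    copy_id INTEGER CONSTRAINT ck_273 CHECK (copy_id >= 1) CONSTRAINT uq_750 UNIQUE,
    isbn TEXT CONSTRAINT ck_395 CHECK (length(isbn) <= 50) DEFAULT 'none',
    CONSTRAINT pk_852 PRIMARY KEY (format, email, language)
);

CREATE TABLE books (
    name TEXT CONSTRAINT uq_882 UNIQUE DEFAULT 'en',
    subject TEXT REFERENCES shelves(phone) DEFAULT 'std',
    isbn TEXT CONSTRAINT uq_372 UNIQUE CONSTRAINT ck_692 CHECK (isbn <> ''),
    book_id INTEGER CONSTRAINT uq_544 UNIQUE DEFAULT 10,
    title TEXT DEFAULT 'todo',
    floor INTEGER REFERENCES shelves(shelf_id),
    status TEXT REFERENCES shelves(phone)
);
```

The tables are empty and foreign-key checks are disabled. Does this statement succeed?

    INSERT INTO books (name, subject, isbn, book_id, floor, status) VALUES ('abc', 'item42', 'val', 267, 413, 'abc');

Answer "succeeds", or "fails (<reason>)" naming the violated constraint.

books has no NOT NULL or PRIMARY KEY columns.
CHECK constraints: 'val' satisfies (isbn <> '').
No constraint is violated.

succeeds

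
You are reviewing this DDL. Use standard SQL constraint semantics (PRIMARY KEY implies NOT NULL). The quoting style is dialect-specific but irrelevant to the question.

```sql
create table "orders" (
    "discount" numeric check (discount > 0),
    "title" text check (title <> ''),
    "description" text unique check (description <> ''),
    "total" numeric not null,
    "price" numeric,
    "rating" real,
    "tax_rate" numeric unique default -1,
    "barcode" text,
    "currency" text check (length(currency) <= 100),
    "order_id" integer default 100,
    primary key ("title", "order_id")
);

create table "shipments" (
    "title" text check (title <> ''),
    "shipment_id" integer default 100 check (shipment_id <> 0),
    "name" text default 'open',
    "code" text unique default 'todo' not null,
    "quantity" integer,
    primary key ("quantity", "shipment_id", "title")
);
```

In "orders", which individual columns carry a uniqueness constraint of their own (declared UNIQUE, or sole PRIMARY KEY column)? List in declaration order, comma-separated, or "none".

- discount: no UNIQUE or single-column PK constraint.
- title: part of a composite PRIMARY KEY — only the tuple is unique, not this column on its own.
- description: declared UNIQUE → unique.
- total: no UNIQUE or single-column PK constraint.
- price: no UNIQUE or single-column PK constraint.
- rating: no UNIQUE or single-column PK constraint.
- tax_rate: declared UNIQUE → unique.
- barcode: no UNIQUE or single-column PK constraint.
- currency: no UNIQUE or single-column PK constraint.
- order_id: part of a composite PRIMARY KEY — only the tuple is unique, not this column on its own.

description, tax_rate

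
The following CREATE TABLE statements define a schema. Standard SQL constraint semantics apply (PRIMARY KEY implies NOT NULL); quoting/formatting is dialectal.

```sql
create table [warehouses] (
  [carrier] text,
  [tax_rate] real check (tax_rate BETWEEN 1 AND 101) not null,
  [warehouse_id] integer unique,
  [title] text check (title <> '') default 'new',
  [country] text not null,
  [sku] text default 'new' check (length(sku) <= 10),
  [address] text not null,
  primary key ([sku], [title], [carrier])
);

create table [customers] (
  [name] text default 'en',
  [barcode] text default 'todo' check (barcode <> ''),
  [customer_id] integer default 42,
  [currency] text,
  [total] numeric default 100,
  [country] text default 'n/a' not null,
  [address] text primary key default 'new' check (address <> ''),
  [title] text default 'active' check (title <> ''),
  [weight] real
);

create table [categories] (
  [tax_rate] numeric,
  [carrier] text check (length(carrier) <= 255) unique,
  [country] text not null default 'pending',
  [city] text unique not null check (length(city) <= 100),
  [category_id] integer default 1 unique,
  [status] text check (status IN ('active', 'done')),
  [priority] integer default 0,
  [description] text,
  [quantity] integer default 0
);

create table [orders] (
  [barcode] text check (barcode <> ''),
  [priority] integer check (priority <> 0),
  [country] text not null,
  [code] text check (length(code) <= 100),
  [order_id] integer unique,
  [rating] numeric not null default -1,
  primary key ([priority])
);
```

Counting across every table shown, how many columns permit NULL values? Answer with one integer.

18

warehouses: 1 nullable (warehouse_id — PK (sku, title, carrier) and explicit NOT NULL columns excluded).
customers: 7 nullable (name, barcode, customer_id, currency, total, title, weight — PK (address) and explicit NOT NULL columns excluded).
categories: 7 nullable (tax_rate, carrier, category_id, status, priority, description, quantity — PK none and explicit NOT NULL columns excluded).
orders: 3 nullable (barcode, code, order_id — PK (priority) and explicit NOT NULL columns excluded).
Total: 1 + 7 + 7 + 3 = 18.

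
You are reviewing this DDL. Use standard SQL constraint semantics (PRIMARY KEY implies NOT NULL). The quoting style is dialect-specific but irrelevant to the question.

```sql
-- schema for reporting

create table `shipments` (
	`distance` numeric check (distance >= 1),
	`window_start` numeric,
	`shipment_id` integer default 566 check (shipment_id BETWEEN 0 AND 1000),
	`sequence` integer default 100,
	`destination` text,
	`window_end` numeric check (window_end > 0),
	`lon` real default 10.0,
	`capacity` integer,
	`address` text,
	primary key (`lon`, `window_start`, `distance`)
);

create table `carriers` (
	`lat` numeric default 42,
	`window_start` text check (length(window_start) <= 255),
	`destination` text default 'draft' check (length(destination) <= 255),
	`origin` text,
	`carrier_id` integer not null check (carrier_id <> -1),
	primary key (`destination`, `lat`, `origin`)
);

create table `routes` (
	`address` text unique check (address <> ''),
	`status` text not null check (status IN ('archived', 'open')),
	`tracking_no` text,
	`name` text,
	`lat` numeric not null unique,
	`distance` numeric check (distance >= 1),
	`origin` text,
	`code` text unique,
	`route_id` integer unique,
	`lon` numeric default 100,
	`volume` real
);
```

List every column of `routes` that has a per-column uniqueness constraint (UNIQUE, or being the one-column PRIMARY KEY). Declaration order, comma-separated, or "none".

address, lat, code, route_id

- address: declared UNIQUE → unique.
- status: no UNIQUE or single-column PK constraint.
- tracking_no: no UNIQUE or single-column PK constraint.
- name: no UNIQUE or single-column PK constraint.
- lat: declared UNIQUE → unique.
- distance: no UNIQUE or single-column PK constraint.
- origin: no UNIQUE or single-column PK constraint.
- code: declared UNIQUE → unique.
- route_id: declared UNIQUE → unique.
- lon: no UNIQUE or single-column PK constraint.
- volume: no UNIQUE or single-column PK constraint.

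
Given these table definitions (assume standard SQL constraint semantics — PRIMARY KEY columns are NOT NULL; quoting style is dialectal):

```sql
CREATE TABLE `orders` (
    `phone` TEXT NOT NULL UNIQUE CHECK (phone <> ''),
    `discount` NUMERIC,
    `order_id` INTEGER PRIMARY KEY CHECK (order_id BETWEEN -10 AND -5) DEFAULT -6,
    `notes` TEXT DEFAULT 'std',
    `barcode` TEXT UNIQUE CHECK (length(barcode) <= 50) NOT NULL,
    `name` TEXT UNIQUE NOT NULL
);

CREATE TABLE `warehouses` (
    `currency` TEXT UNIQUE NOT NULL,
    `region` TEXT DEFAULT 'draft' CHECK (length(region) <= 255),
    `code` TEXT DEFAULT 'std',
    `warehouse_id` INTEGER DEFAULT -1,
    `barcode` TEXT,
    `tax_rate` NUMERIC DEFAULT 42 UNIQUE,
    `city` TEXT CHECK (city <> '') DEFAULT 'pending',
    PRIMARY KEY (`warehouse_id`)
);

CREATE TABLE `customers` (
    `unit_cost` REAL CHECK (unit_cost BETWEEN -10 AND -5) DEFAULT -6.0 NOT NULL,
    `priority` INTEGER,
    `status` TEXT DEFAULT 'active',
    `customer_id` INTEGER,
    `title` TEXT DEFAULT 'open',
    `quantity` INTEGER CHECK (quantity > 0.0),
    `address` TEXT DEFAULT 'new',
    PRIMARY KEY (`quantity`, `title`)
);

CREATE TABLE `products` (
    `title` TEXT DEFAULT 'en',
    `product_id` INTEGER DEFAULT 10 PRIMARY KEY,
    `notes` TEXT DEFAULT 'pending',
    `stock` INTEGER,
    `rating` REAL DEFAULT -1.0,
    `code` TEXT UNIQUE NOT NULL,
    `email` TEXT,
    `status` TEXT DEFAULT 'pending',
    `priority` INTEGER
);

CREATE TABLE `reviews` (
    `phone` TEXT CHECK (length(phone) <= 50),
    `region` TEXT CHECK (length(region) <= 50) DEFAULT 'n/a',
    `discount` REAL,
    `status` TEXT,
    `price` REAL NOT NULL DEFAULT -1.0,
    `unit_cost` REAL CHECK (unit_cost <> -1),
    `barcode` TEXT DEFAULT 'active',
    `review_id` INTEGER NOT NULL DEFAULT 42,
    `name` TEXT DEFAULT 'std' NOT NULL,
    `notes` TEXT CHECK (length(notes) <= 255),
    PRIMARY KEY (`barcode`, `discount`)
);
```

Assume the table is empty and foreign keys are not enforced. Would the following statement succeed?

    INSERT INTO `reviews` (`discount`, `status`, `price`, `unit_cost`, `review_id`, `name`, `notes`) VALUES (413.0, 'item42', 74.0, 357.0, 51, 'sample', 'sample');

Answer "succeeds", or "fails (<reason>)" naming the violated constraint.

NOT NULL columns: barcode defaults to 'active'; discount is supplied; name is supplied; price is supplied; review_id is supplied.
CHECK constraints: 357.0 satisfies (unit_cost <> -1); 'sample' satisfies (length(notes) <= 255).
No constraint is violated.

succeeds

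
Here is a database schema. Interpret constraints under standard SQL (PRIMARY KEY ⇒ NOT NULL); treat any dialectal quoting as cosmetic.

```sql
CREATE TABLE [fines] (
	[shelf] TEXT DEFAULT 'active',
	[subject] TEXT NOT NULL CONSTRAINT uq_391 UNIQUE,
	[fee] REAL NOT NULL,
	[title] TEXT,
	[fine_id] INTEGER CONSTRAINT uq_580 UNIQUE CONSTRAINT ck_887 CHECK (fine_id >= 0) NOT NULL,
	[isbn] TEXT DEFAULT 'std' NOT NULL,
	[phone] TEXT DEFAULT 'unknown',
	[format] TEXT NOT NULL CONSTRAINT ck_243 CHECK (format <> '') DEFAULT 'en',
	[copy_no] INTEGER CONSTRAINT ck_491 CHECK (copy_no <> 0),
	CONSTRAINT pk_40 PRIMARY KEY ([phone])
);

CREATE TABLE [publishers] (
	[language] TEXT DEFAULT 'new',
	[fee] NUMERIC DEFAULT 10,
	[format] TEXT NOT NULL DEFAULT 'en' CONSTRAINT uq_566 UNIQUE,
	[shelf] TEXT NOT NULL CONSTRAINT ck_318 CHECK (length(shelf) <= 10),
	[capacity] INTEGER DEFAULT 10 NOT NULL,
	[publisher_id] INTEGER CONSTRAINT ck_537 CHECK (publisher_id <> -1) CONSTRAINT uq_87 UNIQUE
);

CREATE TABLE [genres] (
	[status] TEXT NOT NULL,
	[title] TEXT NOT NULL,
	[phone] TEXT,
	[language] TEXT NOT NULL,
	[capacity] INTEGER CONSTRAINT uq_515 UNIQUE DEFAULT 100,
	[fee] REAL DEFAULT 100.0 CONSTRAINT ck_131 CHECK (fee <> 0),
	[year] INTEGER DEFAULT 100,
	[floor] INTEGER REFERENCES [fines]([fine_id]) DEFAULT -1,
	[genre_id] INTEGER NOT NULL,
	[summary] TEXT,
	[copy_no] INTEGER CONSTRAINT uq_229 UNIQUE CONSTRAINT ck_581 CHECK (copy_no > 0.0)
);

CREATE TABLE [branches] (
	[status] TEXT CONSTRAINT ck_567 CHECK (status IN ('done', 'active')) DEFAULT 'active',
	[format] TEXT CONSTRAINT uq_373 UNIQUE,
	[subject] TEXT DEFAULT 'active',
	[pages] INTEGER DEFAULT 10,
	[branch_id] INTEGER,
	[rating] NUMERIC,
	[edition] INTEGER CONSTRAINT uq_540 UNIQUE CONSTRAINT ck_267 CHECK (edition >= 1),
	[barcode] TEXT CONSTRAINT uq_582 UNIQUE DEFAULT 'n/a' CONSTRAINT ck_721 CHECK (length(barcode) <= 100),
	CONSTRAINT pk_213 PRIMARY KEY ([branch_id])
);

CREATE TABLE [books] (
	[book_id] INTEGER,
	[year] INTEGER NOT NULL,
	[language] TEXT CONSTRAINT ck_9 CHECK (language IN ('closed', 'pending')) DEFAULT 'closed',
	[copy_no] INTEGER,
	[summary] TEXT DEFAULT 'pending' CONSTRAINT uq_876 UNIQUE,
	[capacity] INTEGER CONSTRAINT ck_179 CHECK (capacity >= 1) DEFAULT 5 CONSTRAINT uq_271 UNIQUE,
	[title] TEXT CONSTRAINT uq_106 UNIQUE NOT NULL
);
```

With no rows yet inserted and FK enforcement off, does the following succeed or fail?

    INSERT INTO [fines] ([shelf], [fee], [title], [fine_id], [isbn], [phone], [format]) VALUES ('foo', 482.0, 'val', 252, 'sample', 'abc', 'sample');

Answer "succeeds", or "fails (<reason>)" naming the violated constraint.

subject is omitted from the column list and has no DEFAULT, so it would receive NULL.
But subject is declared NOT NULL.

fails (NOT NULL on subject)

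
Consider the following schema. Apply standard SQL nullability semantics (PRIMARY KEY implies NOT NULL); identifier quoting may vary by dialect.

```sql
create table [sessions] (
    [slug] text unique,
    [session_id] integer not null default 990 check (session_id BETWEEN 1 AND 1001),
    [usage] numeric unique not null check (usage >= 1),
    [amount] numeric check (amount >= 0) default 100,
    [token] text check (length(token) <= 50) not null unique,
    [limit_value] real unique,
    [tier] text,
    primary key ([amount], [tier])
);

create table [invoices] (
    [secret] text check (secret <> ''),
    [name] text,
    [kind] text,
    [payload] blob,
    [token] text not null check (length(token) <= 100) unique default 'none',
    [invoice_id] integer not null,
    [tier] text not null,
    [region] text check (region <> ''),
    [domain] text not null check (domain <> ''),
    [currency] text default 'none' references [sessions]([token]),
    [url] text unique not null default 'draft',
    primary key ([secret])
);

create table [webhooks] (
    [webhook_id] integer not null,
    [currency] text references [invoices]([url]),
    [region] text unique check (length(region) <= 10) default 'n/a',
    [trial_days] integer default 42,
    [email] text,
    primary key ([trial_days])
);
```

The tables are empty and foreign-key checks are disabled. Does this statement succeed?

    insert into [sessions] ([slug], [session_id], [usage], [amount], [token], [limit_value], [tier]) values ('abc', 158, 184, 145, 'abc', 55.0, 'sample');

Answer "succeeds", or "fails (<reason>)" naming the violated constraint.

NOT NULL columns: amount is supplied; session_id is supplied; tier is supplied; token is supplied; usage is supplied.
CHECK constraints: 158 satisfies (session_id BETWEEN 1 AND 1001); 184 satisfies (usage >= 1); 145 satisfies (amount >= 0); 'abc' satisfies (length(token) <= 50).
No constraint is violated.

succeeds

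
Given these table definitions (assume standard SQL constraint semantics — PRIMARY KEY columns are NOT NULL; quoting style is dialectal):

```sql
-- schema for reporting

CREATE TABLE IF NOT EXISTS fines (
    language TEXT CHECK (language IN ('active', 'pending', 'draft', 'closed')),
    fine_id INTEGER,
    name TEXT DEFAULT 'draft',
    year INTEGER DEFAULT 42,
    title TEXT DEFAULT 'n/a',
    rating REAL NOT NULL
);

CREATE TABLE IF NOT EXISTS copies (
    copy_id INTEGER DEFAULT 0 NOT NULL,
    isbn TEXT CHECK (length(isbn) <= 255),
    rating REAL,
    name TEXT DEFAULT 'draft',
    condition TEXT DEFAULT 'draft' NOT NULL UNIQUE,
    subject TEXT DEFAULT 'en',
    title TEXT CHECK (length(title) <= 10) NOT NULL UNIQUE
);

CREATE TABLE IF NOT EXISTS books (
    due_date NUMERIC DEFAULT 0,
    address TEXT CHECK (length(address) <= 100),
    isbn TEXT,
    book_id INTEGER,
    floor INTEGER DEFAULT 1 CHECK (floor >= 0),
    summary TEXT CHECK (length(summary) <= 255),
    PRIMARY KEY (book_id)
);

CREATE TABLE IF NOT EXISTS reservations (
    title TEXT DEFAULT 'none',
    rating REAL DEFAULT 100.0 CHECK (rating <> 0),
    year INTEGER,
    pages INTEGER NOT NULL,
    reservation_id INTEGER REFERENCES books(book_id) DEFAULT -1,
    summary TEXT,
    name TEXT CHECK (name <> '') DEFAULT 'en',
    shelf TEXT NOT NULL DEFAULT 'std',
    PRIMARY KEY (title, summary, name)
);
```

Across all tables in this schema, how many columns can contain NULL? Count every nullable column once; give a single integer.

fines: 5 nullable (language, fine_id, name, year, title — PK none and explicit NOT NULL columns excluded).
copies: 4 nullable (isbn, rating, name, subject — PK none and explicit NOT NULL columns excluded).
books: 5 nullable (due_date, address, isbn, floor, summary — PK (book_id) and explicit NOT NULL columns excluded).
reservations: 3 nullable (rating, year, reservation_id — PK (title, summary, name) and explicit NOT NULL columns excluded).
Total: 5 + 4 + 5 + 3 = 17.

17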